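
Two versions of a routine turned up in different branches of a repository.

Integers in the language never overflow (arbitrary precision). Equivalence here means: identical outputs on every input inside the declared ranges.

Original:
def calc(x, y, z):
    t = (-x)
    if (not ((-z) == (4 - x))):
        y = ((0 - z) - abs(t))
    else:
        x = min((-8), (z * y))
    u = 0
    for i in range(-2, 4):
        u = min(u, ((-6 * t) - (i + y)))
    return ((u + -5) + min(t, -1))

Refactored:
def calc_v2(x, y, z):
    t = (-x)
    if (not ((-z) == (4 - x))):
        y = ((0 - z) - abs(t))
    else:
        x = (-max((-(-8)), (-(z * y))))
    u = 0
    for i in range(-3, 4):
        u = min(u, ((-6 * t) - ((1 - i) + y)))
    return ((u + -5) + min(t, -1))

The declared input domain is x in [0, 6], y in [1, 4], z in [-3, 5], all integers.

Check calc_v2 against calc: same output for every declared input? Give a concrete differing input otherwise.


There is a counterexample at x=0, y=1, z=-3: -12 on one side, -13 on the other.
calc: t becomes 0; next (not ((-z) == (4 - x))) evaluates to true; next y becomes 3; next u becomes 0; next at i=-2:; next u becomes -1; next at i=-1:; next u becomes -2; next at i=0:; next u becomes -3; next at i=1:; next u becomes -4; next at i=2:; next u becomes -5; next at i=3:; next u becomes -6; next final value -12
calc_v2: t becomes 0; next (not ((-z) == (4 - x))) evaluates to true; next y becomes 3; next u becomes 0; next at i=-3:; next u becomes -7; next at i=-2:; next u becomes -7; next at i=-1:; next u becomes -7; next at i=0:; next u becomes -7; next at i=1:; next u becomes -7; next at i=2:; next u becomes -7; next at i=3:; next u becomes -7; next final value -13
verdict: not equivalent; witness: x=0, y=1, z=-3


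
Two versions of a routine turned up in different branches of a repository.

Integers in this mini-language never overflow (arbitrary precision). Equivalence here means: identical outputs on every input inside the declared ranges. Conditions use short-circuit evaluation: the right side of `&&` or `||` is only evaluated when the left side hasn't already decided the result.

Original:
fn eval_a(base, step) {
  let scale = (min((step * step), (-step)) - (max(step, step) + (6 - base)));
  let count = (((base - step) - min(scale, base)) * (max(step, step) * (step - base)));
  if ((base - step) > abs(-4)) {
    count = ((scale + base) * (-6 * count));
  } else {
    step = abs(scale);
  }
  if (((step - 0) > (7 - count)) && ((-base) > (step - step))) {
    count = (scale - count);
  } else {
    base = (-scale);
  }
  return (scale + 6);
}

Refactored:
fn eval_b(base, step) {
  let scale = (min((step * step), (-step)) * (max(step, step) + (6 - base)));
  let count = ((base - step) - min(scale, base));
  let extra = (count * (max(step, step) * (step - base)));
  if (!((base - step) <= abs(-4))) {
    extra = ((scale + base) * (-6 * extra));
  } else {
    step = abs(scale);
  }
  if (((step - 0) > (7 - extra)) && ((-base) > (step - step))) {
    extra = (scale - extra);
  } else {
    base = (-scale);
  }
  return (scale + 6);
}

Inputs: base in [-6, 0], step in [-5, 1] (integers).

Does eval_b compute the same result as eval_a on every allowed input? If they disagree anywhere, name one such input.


The rewrite breaks on base=-6, step=-5, where the results are 4 and 41.
eval_a: scale becomes -2; next count becomes -25; next ((base - step) > abs(-4)) evaluates to false; next step becomes 2; next (((step - 0) > (7 - count)) && ((-base) > (step - step))) evaluates to false; next base becomes 2; next final value 4
eval_b: scale becomes 35; next count becomes 5; next extra becomes -25; next (!((base - step) <= abs(-4))) evaluates to false; next step becomes 35; next (((step - 0) > (7 - extra)) && ((-base) > (step - step))) evaluates to true; next extra becomes 60; next final value 41
verdict: not equivalent; witness: base=-6, step=-5


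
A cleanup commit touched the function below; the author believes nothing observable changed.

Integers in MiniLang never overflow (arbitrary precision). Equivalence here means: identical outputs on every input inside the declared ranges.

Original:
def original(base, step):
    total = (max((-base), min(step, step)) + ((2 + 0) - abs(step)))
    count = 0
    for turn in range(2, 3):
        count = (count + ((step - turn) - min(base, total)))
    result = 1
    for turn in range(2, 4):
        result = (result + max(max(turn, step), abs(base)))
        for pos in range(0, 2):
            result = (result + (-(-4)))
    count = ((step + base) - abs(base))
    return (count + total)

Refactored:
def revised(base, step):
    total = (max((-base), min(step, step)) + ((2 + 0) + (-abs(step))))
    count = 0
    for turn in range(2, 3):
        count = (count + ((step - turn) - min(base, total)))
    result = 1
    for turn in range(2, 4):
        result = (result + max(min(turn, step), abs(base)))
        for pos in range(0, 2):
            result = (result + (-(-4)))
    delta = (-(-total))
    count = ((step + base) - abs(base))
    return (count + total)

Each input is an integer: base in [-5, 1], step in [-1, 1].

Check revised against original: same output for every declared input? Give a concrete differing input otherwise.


Equivalent. The one real change (`max(turn, step)` became `min(turn, step)`) has no effect anywhere in the declared ranges.
Across all 21 domain points the two functions coincide.
One worked example (base=0, step=0) — original: total becomes 2; next count becomes 0; next at turn=2:; next count becomes -2; next result becomes 1; next at turn=2:; next result becomes 3; next at pos=0:; next result becomes 7; next at pos=1:; next result becomes 11; next at turn=3:; next result becomes 14; next at pos=0:; next result becomes 18; next at pos=1:; next result becomes 22; next count becomes 0; next final value 2; revised: total becomes 2; next count becomes 0; next at turn=2:; next count becomes -2; next result becomes 1; next at turn=2:; next result becomes 1; next at pos=0:; next result becomes 5; next at pos=1:; next result becomes 9; next at turn=3:; next result becomes 9; next at pos=0:; next result becomes 13; next at pos=1:; next result becomes 17; next delta becomes 2; next count becomes 0; next final value 2; agreement on 2.
verdict: equivalent


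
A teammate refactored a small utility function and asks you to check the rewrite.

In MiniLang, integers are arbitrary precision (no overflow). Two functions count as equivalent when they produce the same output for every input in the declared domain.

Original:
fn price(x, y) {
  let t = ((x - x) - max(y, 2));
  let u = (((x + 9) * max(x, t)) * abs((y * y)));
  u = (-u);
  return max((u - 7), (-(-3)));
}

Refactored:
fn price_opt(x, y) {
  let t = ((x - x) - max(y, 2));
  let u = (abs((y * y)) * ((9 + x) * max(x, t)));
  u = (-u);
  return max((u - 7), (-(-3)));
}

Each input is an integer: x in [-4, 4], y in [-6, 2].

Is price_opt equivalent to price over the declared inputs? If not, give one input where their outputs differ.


The two versions differ — the changes include same computation, different form.
Tracing x=-2, y=-2: price: t becomes -2; next u becomes -56; next u becomes 56; next final value 49 | price_opt: t becomes -2; next u becomes -56; next u becomes 56; next final value 49 — matching result 49.
Checked all 81 inputs in the declared domain: the outputs agree on every one.
verdict: equivalent


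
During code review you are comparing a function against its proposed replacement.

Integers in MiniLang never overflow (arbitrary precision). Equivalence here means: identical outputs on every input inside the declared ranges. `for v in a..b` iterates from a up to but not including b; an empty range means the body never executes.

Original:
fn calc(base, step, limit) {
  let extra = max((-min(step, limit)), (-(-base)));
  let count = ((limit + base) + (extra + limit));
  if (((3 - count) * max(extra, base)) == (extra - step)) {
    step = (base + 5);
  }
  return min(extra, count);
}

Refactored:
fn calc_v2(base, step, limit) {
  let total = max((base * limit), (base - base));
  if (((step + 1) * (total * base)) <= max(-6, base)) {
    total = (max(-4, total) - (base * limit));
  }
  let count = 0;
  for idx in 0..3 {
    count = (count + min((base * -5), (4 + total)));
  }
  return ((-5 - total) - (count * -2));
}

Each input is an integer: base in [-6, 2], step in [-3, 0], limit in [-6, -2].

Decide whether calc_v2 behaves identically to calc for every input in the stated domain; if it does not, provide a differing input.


These are not equivalent — on base=-6, step=-3, limit=-6 the outputs split (-12 vs 139).
calc: extra=6, then count=-12, then (((3 - count) * max(extra, base)) == (extra - step)) is false, then returns -12
calc_v2: total=36, then (((step + 1) * (total * base)) <= max(-6, base)) is false, then count=0, then (idx=0), then count=30, then (idx=1), then count=60, then (idx=2), then count=90, then returns 139
verdict: not equivalent; witness: base=-6, step=-3, limit=-6


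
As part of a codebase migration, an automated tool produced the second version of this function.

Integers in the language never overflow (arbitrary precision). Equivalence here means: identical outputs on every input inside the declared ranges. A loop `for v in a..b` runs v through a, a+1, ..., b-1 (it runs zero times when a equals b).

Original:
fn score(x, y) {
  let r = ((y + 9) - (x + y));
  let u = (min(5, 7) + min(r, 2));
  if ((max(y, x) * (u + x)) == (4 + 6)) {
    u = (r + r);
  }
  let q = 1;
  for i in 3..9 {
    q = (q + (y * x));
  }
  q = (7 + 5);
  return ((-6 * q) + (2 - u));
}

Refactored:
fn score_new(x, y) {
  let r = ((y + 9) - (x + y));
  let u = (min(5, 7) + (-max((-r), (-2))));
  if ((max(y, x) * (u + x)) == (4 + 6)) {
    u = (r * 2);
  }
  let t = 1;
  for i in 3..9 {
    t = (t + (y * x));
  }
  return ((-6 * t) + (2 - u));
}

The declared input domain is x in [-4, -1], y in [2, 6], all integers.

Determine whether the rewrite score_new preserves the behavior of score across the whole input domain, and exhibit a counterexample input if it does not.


The rewrite breaks on x=-4, y=2, where the results are -77 and 277.
score: r=13, then u=7, then ((max(y, x) * (u + x)) == (4 + 6)) is false, then q=1, then (i=3), then q=-7, then (i=4), then q=-15, then (i=5), then q=-23, then (i=6), then q=-31, then (i=7), then q=-39, then (i=8), then q=-47, then q=12, then returns -77
score_new: r=13, then u=7, then ((max(y, x) * (u + x)) == (4 + 6)) is false, then t=1, then (i=3), then t=-7, then (i=4), then t=-15, then (i=5), then t=-23, then (i=6), then t=-31, then (i=7), then t=-39, then (i=8), then t=-47, then returns 277
verdict: not equivalent; witness: x=-4, y=2


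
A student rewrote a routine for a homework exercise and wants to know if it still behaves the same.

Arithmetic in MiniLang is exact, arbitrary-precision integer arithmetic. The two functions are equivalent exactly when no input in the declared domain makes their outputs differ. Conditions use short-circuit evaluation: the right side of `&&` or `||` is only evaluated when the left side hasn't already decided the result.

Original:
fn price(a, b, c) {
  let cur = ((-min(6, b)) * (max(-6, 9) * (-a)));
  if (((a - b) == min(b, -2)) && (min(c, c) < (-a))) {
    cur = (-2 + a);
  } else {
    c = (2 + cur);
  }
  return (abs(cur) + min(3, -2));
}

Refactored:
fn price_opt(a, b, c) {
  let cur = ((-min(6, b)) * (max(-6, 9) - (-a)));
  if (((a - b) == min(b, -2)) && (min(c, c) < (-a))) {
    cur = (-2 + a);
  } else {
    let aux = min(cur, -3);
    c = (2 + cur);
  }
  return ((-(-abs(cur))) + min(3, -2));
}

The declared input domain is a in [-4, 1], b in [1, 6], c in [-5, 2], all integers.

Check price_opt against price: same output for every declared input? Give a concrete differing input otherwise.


Not equivalent: a=-4, b=1, c=-5 separates them (34 vs 3).
price: cur becomes -36; next (((a - b) == min(b, -2)) && (min(c, c) < (-a))) evaluates to false; next c becomes -34; next final value 34
price_opt: cur becomes -5; next (((a - b) == min(b, -2)) && (min(c, c) < (-a))) evaluates to false; next aux becomes -5; next c becomes -3; next final value 3
verdict: not equivalent; witness: a=-4, b=1, c=-5


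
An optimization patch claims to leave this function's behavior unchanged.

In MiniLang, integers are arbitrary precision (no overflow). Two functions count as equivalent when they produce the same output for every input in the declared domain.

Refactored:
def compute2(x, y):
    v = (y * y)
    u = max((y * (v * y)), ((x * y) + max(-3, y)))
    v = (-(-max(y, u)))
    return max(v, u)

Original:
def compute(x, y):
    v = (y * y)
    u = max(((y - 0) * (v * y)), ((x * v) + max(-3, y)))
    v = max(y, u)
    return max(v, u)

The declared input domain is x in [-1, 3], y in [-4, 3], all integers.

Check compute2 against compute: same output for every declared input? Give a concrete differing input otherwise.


These are not equivalent — on x=3, y=-1 the outputs split (2 vs 1).
compute: v := 1 | u := 2 | v := 2 | result 2
compute2: v := 1 | u := 1 | v := 1 | result 1
verdict: not equivalent; witness: x=3, y=-1


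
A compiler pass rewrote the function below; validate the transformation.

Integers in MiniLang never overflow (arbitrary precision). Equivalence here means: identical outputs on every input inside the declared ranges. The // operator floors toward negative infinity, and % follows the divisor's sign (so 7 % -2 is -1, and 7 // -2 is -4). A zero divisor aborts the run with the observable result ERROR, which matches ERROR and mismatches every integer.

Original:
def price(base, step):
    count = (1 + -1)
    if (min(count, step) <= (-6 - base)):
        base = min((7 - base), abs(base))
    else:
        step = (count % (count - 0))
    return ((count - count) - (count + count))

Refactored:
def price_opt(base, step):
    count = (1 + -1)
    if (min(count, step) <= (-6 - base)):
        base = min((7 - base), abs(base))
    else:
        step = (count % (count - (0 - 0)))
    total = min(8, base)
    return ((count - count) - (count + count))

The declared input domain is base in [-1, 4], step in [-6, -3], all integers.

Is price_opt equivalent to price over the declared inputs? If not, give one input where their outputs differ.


Side by side, the visible changes include: statement counts differ; and min/max/abs usage differs; and constant usage differs; and local variable names differ; and arithmetic usage differs.
One worked example (base=4, step=-5) — price: count becomes 0; next (min(count, step) <= (-6 - base)) evaluates to false; next hits division by zero so the output is ERROR; price_opt: count becomes 0; next (min(count, step) <= (-6 - base)) evaluates to false; next hits division by zero so the output is ERROR; agreement on ERROR.
Sweeping the whole domain (24 inputs) finds no disagreement.
verdict: equivalent


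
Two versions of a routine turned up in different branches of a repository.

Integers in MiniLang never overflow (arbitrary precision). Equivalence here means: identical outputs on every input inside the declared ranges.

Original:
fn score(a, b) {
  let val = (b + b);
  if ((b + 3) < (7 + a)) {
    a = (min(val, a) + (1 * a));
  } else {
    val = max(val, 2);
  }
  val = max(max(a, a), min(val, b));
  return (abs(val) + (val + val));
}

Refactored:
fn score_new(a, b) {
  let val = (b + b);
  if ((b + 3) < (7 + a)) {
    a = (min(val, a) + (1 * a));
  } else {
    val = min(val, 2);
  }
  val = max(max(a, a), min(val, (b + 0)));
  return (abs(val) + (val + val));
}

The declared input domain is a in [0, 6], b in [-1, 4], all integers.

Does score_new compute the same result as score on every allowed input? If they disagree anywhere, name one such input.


Try a=0, b=4.
score: val := 8 | ((b + 3) < (7 + a)): false | val := 8 | val := 4 | result 12
score_new: val := 8 | ((b + 3) < (7 + a)): false | val := 2 | val := 2 | result 6
12 against 6: the behavior changed.
verdict: not equivalent; witness: a=0, b=4


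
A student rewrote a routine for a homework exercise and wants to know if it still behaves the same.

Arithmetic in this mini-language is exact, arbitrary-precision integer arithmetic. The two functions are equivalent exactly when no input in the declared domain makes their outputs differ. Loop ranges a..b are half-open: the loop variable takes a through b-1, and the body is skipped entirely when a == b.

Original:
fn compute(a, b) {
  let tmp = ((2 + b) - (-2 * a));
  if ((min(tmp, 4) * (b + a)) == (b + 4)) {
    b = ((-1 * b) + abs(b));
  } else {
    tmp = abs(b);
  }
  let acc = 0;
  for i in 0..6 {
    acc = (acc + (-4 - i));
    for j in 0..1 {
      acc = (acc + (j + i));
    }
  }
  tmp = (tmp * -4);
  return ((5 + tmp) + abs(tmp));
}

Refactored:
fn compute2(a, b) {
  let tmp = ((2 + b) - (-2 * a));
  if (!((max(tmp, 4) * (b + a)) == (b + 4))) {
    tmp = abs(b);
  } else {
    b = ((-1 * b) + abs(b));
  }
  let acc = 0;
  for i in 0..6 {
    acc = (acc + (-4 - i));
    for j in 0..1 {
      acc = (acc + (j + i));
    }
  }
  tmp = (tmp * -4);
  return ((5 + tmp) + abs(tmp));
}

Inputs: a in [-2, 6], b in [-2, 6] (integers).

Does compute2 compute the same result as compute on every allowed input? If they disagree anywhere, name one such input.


Try a=-2, b=0.
compute: tmp=-2, then ((min(tmp, 4) * (b + a)) == (b + 4)) is true, then b=0, then acc=0, then (i=0), then acc=-4, then (j=0), then acc=-4, then (i=1), then acc=-9, then (j=0), then acc=-8, then (i=2), then acc=-14, then (j=0), then acc=-12, then (i=3), then acc=-19, then (j=0), then acc=-16, then (i=4), then acc=-24, then (j=0), then acc=-20, then (i=5), then acc=-29, then (j=0), then acc=-24, then tmp=8, then returns 21
compute2: tmp=-2, then (!((max(tmp, 4) * (b + a)) == (b + 4))) is true, then tmp=0, then acc=0, then (i=0), then acc=-4, then (j=0), then acc=-4, then (i=1), then acc=-9, then (j=0), then acc=-8, then (i=2), then acc=-14, then (j=0), then acc=-12, then (i=3), then acc=-19, then (j=0), then acc=-16, then (i=4), then acc=-24, then (j=0), then acc=-20, then (i=5), then acc=-29, then (j=0), then acc=-24, then tmp=0, then returns 5
21 vs 5 — the two versions disagree here.
verdict: not equivalent; witness: a=-2, b=0


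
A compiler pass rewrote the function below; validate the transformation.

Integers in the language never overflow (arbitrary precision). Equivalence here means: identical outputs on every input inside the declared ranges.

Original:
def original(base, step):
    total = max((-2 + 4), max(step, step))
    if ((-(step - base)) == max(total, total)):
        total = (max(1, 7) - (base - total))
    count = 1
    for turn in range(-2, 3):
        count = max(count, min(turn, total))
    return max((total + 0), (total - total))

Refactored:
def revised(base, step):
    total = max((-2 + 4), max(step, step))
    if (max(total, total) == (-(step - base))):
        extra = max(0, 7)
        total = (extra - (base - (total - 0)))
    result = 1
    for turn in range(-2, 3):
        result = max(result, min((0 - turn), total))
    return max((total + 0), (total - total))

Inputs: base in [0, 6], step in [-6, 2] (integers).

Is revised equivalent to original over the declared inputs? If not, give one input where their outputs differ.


Equivalent. The suspicious edit (`1` became `0`) never changes the result for any input inside the declared domain.
An exhaustive pass over the 63 declared inputs shows identical outputs.
As a probe, take base=2, step=-1: original runs total := 2 | ((-(step - base)) == max(total, total)): false | count := 1 | iter turn=-2: | count := 1 | iter turn=-1: | count := 1 | iter turn=0: | count := 1 | iter turn=1: | count := 1 | iter turn=2: | count := 2 | result 2; revised runs total := 2 | (max(total, total) == (-(step - base))): false | result := 1 | iter turn=-2: | result := 2 | iter turn=-1: | result := 2 | iter turn=0: | result := 2 | iter turn=1: | result := 2 | iter turn=2: | result := 2 | result 2; both end at 2.
verdict: equivalent


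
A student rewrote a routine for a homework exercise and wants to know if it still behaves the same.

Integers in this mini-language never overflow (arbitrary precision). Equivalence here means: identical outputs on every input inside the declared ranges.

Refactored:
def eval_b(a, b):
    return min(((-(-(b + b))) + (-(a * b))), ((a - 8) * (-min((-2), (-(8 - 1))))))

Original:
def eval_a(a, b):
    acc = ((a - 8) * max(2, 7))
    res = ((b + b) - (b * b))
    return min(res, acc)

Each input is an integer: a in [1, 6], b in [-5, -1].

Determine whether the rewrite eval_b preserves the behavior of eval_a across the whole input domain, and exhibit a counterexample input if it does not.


Evaluate both at a=4, b=-5.
eval_a: acc=-28, then res=-35, then returns -35
eval_b: returns -28
-35 and -28 differ, so these are not the same function on this domain.
verdict: not equivalent; witness: a=4, b=-5


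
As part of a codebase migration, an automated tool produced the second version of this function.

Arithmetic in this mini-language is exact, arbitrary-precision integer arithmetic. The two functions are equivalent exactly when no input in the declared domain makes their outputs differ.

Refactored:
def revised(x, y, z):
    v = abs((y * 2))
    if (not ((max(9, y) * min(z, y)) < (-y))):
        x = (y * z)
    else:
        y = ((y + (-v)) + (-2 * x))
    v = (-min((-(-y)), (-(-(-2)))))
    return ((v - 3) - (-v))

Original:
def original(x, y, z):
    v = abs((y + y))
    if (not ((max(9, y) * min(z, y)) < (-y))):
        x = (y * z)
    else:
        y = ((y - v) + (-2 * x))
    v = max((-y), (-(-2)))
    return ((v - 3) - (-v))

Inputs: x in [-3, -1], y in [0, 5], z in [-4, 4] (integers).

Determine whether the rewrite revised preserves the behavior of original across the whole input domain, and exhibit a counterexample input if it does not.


Reading the diff, among the changes: arithmetic usage differs, plus constant usage differs, plus min/max/abs usage differs.
Spot check at x=-1, y=1, z=-1 — original: v becomes 2; next (not ((max(9, y) * min(z, y)) < (-y))) evaluates to false; next y becomes 1; next v becomes 2; next final value 1. revised: v becomes 2; next (not ((max(9, y) * min(z, y)) < (-y))) evaluates to false; next y becomes 1; next v becomes 2; next final value 1. Both give 1.
Across all 162 domain points the two functions coincide.
verdict: equivalent


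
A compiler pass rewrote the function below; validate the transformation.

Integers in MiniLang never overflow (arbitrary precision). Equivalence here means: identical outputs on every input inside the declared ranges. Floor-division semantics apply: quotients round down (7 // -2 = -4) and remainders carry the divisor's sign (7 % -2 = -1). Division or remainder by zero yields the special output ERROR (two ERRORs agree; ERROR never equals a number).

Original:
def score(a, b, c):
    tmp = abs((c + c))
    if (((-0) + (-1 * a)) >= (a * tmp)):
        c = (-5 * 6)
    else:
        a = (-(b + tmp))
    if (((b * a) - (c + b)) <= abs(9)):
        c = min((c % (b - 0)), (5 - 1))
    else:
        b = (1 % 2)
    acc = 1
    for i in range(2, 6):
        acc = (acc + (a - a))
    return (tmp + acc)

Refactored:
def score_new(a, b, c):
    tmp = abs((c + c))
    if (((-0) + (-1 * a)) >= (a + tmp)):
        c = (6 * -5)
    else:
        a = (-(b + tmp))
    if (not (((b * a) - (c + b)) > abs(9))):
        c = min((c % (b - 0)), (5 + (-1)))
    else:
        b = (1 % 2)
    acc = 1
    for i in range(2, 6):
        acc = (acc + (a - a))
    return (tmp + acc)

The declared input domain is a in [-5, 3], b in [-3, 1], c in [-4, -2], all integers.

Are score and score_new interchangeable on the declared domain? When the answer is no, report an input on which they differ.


Not equivalent: a=-3, b=0, c=-4 separates them (9 vs ERROR).
score: tmp=8, then (((-0) + (-1 * a)) >= (a * tmp)) is true, then c=-30, then (((b * a) - (c + b)) <= abs(9)) is false, then b=1, then acc=1, then (i=2), then acc=1, then (i=3), then acc=1, then (i=4), then acc=1, then (i=5), then acc=1, then returns 9
score_new: tmp=8, then (((-0) + (-1 * a)) >= (a + tmp)) is false, then a=-8, then (not (((b * a) - (c + b)) > abs(9))) is true, then a zero divisor aborts: ERROR
verdict: not equivalent; witness: a=-3, b=0, c=-4


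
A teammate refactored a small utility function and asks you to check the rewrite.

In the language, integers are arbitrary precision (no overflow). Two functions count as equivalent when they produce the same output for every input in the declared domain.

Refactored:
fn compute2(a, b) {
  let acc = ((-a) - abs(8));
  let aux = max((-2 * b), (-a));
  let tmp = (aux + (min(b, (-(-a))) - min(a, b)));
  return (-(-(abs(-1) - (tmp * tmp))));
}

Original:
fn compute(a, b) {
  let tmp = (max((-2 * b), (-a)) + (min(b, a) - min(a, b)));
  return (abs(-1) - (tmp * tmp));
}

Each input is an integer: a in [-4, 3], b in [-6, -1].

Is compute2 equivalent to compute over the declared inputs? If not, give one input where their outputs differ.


Differences: arithmetic usage differs, plus statement counts differ, plus min/max/abs usage differs, plus constant usage differs, plus local variable names differ — yet all 48 inputs agree.
verdict: equivalent


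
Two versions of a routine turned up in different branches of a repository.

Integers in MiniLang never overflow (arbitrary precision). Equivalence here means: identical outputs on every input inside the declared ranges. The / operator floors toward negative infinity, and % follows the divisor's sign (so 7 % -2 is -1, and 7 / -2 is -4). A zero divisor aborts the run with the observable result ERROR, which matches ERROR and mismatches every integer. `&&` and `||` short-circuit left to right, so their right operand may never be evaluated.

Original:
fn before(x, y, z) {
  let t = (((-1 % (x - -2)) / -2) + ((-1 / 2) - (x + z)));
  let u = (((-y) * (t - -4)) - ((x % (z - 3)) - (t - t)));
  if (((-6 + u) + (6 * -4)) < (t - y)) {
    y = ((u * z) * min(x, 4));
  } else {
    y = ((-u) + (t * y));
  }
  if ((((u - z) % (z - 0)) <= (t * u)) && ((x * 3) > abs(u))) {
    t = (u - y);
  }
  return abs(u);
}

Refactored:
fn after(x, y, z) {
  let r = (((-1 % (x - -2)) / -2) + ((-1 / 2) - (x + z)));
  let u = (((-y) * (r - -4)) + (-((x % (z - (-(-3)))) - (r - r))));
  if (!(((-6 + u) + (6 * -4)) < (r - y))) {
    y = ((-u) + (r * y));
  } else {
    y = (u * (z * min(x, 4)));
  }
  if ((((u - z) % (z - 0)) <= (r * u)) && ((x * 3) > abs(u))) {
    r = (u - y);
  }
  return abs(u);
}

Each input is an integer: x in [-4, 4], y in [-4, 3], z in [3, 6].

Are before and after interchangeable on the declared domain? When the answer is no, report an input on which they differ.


Side by side, the visible changes include: arithmetic usage differs; boolean connective usage differs; local variable names differ.
Tracing x=-1, y=-1, z=3: before: t = -3; division by zero -> ERROR | after: r = -3; division by zero -> ERROR — matching result ERROR.
An exhaustive pass over the 288 declared inputs shows identical outputs.
verdict: equivalent


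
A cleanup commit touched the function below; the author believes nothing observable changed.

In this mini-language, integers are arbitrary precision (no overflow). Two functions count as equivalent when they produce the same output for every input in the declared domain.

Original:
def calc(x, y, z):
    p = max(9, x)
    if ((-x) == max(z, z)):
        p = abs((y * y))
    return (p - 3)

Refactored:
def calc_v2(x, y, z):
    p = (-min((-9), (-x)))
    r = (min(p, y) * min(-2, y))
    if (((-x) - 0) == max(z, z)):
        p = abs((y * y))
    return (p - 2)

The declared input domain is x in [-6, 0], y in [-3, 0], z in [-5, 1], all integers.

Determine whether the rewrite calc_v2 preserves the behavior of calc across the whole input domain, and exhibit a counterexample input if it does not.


Run the pair on x=-6, y=-3, z=-5.
calc: p becomes 9; next ((-x) == max(z, z)) evaluates to false; next final value 6
calc_v2: p becomes 9; next r becomes 9; next (((-x) - 0) == max(z, z)) evaluates to false; next final value 7
6 against 7: the behavior changed.
verdict: not equivalent; witness: x=-6, y=-3, z=-5


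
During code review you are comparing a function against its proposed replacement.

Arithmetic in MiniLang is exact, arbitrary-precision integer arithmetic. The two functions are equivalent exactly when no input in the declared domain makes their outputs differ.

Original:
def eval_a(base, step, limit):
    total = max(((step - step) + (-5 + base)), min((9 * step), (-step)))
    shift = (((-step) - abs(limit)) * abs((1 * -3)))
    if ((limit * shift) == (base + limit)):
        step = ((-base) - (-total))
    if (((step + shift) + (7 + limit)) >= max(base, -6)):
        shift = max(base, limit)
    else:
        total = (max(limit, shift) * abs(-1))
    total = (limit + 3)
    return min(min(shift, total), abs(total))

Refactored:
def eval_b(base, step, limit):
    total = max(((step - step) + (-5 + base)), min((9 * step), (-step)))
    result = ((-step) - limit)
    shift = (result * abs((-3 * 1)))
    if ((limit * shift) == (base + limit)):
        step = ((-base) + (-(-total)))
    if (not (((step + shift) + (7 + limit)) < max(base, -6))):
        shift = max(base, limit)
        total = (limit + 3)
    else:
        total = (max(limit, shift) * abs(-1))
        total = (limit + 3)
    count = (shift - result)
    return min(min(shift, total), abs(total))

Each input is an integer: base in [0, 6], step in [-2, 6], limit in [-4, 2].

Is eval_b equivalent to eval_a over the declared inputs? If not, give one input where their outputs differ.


Run the pair on base=0, step=-2, limit=-4.
eval_a: total := -5 | shift := -6 | ((limit * shift) == (base + limit)): false | (((step + shift) + (7 + limit)) >= max(base, -6)): false | total := -4 | total := -1 | result -6
eval_b: total := -5 | result := 6 | shift := 18 | ((limit * shift) == (base + limit)): false | (not (((step + shift) + (7 + limit)) < max(base, -6))): true | shift := 0 | total := -1 | count := -6 | result -1
-6 against -1: the behavior changed.
verdict: not equivalent; witness: base=0, step=-2, limit=-4


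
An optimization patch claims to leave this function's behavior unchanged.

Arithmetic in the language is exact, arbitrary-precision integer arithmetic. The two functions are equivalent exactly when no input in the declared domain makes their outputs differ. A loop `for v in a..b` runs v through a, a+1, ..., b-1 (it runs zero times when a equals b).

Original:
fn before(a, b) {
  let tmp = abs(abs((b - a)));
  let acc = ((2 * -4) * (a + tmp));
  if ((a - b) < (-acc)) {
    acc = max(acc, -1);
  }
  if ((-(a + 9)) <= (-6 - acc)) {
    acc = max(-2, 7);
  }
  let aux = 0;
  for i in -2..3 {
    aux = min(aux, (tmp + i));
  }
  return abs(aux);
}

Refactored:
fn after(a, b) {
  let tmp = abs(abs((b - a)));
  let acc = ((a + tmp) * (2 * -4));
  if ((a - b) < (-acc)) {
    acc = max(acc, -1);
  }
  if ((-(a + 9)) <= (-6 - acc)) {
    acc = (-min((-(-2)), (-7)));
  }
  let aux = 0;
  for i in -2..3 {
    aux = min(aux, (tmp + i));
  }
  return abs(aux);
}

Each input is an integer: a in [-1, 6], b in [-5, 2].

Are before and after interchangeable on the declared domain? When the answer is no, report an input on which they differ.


Reading the diff, among the changes: min/max/abs usage differs.
Spot check at a=1, b=-1 — before: tmp becomes 2; next acc becomes -24; next ((a - b) < (-acc)) evaluates to true; next acc becomes -1; next ((-(a + 9)) <= (-6 - acc)) evaluates to true; next acc becomes 7; next aux becomes 0; next at i=-2:; next aux becomes 0; next at i=-1:; next aux becomes 0; next at i=0:; next aux becomes 0; next at i=1:; next aux becomes 0; next at i=2:; next aux becomes 0; next final value 0. after: tmp becomes 2; next acc becomes -24; next ((a - b) < (-acc)) evaluates to true; next acc becomes -1; next ((-(a + 9)) <= (-6 - acc)) evaluates to true; next acc becomes 7; next aux becomes 0; next at i=-2:; next aux becomes 0; next at i=-1:; next aux becomes 0; next at i=0:; next aux becomes 0; next at i=1:; next aux becomes 0; next at i=2:; next aux becomes 0; next final value 0. Both give 0.
Checked all 64 inputs in the declared domain: the outputs agree on every one.
verdict: equivalent


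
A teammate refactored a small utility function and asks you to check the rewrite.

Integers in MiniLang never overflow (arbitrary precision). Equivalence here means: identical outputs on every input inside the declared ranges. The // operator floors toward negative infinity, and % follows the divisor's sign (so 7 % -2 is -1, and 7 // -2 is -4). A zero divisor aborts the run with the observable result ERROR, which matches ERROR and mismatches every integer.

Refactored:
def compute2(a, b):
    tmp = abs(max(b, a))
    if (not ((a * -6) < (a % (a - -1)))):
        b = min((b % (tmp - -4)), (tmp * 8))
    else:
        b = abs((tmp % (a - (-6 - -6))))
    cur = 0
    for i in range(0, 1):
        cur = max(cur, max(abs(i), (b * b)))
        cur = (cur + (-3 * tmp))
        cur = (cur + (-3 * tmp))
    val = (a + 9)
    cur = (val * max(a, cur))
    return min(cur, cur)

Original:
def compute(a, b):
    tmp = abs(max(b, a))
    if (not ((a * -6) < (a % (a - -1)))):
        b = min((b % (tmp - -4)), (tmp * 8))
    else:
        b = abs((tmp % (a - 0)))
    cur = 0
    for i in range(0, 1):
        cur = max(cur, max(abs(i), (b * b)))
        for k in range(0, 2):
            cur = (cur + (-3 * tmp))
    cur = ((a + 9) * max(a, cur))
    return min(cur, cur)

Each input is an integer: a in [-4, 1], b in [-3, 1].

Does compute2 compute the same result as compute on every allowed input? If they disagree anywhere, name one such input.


Behavior is preserved: although local variable names differ, plus constant usage differs, plus loop structure differs, plus arithmetic usage differs, plus statement counts differ, the outputs never diverge.
Spot check at a=-2, b=-3 — compute: tmp=2, then (not ((a * -6) < (a % (a - -1)))) is true, then b=3, then cur=0, then (i=0), then cur=9, then (k=0), then cur=3, then (k=1), then cur=-3, then cur=-14, then returns -14. compute2: tmp=2, then (not ((a * -6) < (a % (a - -1)))) is true, then b=3, then cur=0, then (i=0), then cur=9, then cur=3, then cur=-3, then val=7, then cur=-14, then returns -14. Both give -14.
An exhaustive pass over the 30 declared inputs shows identical outputs.
verdict: equivalent


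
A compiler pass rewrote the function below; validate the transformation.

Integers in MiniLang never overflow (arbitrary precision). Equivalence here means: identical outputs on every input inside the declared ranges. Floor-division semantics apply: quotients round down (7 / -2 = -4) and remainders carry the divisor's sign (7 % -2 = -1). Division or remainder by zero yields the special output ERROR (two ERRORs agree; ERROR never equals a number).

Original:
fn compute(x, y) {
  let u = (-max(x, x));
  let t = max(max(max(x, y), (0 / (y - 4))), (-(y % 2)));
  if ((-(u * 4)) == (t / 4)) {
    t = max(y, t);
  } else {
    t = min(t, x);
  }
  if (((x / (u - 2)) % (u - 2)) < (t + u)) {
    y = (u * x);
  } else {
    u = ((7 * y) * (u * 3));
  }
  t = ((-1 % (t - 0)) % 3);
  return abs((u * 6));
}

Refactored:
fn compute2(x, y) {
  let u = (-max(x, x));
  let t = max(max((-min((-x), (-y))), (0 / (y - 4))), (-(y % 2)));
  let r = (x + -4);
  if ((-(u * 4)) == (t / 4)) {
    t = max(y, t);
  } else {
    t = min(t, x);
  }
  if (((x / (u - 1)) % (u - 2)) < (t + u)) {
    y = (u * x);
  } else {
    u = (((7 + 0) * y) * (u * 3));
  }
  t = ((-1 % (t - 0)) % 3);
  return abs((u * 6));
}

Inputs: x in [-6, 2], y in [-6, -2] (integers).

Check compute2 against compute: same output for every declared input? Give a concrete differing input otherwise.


Take x=-1, y=-6.
compute: u := 1 | t := 0 | ((-(u * 4)) == (t / 4)): false | t := -1 | (((x / (u - 2)) % (u - 2)) < (t + u)): false | u := -126 | t := 0 | result 756
compute2: u := 1 | t := 0 | r := -5 | ((-(u * 4)) == (t / 4)): false | t := -1 | divide-by-zero, output ERROR
756 != ERROR, so the rewrite changes behavior.
verdict: not equivalent; witness: x=-1, y=-6


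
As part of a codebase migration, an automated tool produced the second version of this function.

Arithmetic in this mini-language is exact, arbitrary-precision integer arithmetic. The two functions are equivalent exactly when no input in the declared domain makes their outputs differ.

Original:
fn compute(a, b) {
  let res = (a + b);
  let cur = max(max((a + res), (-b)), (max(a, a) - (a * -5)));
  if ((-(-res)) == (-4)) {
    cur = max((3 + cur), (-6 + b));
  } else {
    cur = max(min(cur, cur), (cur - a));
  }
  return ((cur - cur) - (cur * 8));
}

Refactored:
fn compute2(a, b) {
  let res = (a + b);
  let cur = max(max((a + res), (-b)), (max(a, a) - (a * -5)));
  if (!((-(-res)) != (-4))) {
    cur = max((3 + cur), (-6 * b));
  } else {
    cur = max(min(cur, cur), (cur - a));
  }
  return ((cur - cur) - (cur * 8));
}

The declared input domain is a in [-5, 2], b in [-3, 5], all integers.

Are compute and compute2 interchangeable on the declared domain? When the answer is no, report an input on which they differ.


There is a counterexample at a=-3, b=-1: -32 on one side, -48 on the other.
compute: res = -4; cur = 1; ((-(-res)) == (-4)) -> true; cur = 4; return -32
compute2: res = -4; cur = 1; (!((-(-res)) != (-4))) -> true; cur = 6; return -48
verdict: not equivalent; witness: a=-3, b=-1


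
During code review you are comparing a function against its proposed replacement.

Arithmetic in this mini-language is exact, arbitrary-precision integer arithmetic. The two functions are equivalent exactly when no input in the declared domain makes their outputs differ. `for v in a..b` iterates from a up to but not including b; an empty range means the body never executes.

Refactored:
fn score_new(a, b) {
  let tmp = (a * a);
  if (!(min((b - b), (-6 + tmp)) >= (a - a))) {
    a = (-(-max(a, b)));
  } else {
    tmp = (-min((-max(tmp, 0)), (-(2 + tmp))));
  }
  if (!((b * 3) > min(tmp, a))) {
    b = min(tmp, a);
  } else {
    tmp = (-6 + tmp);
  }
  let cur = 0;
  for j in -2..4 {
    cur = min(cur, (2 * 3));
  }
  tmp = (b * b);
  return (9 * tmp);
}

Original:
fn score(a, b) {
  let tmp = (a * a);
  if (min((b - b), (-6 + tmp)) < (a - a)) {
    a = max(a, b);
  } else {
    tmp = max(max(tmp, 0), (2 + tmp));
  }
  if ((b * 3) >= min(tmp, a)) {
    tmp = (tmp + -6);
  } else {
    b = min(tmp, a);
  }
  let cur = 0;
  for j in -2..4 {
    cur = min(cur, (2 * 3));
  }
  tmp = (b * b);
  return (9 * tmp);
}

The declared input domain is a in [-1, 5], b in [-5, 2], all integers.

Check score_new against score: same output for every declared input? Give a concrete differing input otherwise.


Not equivalent: a=3, b=1 separates them (9 vs 81).
score: tmp = 9; (min((b - b), (-6 + tmp)) < (a - a)) -> false; tmp = 11; ((b * 3) >= min(tmp, a)) -> true; tmp = 5; cur = 0; [j=-2]; cur = 0; [j=-1]; cur = 0; [j=0]; cur = 0; [j=1]; cur = 0; [j=2]; cur = 0; [j=3]; cur = 0; tmp = 1; return 9
score_new: tmp = 9; (!(min((b - b), (-6 + tmp)) >= (a - a))) -> false; tmp = 11; (!((b * 3) > min(tmp, a))) -> true; b = 3; cur = 0; [j=-2]; cur = 0; [j=-1]; cur = 0; [j=0]; cur = 0; [j=1]; cur = 0; [j=2]; cur = 0; [j=3]; cur = 0; tmp = 9; return 81
verdict: not equivalent; witness: a=3, b=1


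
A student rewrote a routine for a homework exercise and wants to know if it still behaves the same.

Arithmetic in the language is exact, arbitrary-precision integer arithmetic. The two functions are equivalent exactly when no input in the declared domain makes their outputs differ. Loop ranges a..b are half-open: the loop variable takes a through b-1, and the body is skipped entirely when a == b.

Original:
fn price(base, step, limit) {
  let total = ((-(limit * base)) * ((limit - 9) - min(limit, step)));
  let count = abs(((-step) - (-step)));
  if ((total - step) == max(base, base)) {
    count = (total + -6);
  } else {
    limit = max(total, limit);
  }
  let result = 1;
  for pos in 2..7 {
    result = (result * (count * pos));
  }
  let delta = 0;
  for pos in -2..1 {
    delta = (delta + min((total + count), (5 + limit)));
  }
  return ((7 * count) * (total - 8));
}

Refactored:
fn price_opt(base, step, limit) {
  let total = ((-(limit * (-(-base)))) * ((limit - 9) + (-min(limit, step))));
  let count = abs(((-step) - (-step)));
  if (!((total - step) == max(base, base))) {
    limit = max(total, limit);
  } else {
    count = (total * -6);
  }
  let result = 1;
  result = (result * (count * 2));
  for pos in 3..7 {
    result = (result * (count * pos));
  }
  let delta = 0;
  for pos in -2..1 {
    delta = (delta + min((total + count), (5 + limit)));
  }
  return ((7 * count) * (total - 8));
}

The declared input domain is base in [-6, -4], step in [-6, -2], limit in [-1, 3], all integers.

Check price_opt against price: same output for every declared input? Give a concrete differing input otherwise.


Not equivalent: base=-6, step=-6, limit=1 separates them (2520 vs -10080).
price: total becomes -12; next count becomes 0; next ((total - step) == max(base, base)) evaluates to true; next count becomes -18; next result becomes 1; next at pos=2:; next result becomes -36; next at pos=3:; next result becomes 1944; next at pos=4:; next result becomes -139968; next at pos=5:; next result becomes 12597120; next at pos=6:; next result becomes -1360488960; next delta becomes 0; next at pos=-2:; next delta becomes -30; next at pos=-1:; next delta becomes -60; next at pos=0:; next delta becomes -90; next final value 2520
price_opt: total becomes -12; next count becomes 0; next (!((total - step) == max(base, base))) evaluates to false; next count becomes 72; next result becomes 1; next result becomes 144; next at pos=3:; next result becomes 31104; next at pos=4:; next result becomes 8957952; next at pos=5:; next result becomes 3224862720; next at pos=6:; next result becomes 1393140695040; next delta becomes 0; next at pos=-2:; next delta becomes 6; next at pos=-1:; next delta becomes 12; next at pos=0:; next delta becomes 18; next final value -10080
verdict: not equivalent; witness: base=-6, step=-6, limit=1
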